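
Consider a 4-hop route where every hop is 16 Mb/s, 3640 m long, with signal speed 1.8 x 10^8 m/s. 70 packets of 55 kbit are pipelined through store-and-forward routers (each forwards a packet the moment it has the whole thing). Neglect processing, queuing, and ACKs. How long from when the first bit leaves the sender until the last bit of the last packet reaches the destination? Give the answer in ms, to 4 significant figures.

251.0 ms

Per-hop transmission t_tx = L/R = 55000/16000000 = 3.4375 ms.
Per-hop propagation t_prop = 3640/180000000 = 0.0202222 ms.
Pipeline fill: first packet needs 4·t_tx to clear all hops; remaining 69 packets each add one t_tx.
Total = (4+70-1)·t_tx + 4·t_prop = 73·3.4375 + 4·0.0202222 = 251.0 ms.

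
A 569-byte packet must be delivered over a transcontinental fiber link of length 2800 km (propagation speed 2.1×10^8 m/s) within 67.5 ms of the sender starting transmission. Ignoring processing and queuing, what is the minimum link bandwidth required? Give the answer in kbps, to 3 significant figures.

L = 4552 bits.
Propagation delay = 2800000 / 210000000 = 13.3333 ms.
Transmission budget = 67.5 − 13.3333 = 54.1667 ms.
R ≥ L / t_tx = 4552 bits / 0.0541667 s = 84.0 kbps.

84.0 kbps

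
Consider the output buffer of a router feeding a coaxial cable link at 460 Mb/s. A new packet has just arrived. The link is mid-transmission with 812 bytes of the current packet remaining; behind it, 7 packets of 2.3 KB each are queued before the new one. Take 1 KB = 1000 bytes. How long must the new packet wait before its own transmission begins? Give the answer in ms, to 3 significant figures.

Each queued packet: L/R = 18400/460000000 = 0.04 ms.
7 queued → 0.28 ms.
Plus remaining 6496 bits of current packet: 0.0141217 ms.
Queuing delay = 0.294 ms.

0.294 ms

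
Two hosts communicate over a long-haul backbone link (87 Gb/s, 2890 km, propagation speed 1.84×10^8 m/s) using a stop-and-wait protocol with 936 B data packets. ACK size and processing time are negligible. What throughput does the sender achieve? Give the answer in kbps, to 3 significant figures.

238 kbps

t_tx = L/R = 7488/87000000000 = 8.6069e-08 s.
t_prop = 2890000/184000000 = 0.0157065 s; RTT = 0.031413 s.
Cycle = t_tx + RTT = 0.0314131 s.
Throughput = L / cycle = 7488 / 0.0314131 = 238 kbps.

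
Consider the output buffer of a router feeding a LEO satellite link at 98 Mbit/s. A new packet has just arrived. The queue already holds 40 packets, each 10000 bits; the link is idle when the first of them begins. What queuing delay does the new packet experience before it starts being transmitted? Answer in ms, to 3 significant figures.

4.08 ms

Each queued packet: L/R = 10000/98000000 = 0.102041 ms.
40 queued → 4.08163 ms.
Queuing delay = 4.08 ms.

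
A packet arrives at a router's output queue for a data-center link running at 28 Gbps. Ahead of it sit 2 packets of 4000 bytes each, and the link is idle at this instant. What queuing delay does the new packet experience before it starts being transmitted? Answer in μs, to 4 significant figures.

2.286 μs

Each queued packet: L/R = 32000/28000000000 = 1.14286 μs.
2 queued → 2.28571 μs.
Queuing delay = 2.286 μs.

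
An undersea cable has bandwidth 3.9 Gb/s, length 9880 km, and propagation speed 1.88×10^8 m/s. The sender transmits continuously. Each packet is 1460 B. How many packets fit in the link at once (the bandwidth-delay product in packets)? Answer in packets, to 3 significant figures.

17500 packets

Propagation delay = 9880000 / 188000000 = 0.0525532 s.
BDP = R × t_prop = 3900000000 × 0.0525532 = 204957000 bits.
In packets of 11680 bits: 17500 packets.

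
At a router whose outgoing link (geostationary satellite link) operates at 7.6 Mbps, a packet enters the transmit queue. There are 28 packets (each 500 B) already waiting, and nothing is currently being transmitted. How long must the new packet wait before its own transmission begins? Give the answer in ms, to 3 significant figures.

14.7 ms

Each queued packet: L/R = 4000/7600000 = 0.526316 ms.
28 queued → 14.7368 ms.
Queuing delay = 14.7 ms.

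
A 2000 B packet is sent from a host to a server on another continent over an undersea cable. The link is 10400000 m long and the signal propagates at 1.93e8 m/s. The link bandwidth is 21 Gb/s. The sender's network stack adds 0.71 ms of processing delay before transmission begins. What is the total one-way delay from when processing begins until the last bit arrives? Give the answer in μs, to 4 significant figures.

54600 μs

L = 2000 × 8 = 16000 bits.
Transmission delay = L/R = 16000 / 21000000000 = 0.761905 μs.
Propagation delay = d/s = 10400000 m / 193000000 m/s = 53886 μs.
Plus processing delay 0.71 ms = 710 μs.
Total = 54600 μs.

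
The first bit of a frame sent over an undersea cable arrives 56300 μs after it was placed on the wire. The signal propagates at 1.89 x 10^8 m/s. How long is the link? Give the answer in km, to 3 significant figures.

10600 km

d = s × t_prop = 189000000 × 0.0563 = 10600 km.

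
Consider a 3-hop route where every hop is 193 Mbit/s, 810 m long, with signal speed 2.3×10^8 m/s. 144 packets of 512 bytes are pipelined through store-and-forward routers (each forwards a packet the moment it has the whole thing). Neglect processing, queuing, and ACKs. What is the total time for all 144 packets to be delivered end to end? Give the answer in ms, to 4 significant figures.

3.109 ms

Per-hop transmission t_tx = L/R = 4096/193000000 = 0.0212228 ms.
Per-hop propagation t_prop = 810/2.3e+08 = 0.00352174 ms.
Pipeline fill: first packet needs 3·t_tx to clear all hops; remaining 143 packets each add one t_tx.
Total = (3+144-1)·t_tx + 3·t_prop = 146·0.0212228 + 3·0.00352174 = 3.109 ms.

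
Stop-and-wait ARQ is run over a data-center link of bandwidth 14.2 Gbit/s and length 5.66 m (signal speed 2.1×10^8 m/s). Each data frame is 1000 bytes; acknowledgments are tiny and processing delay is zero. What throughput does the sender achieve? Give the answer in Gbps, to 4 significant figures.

t_tx = L/R = 8000/14200000000 = 5.6338e-07 s.
t_prop = 5.66/210000000 = 2.69524e-08 s; RTT = 5.39048e-08 s.
Cycle = t_tx + RTT = 6.17285e-07 s.
Throughput = L / cycle = 8000 / 6.17285e-07 = 12.96 Gbps.

12.96 Gbps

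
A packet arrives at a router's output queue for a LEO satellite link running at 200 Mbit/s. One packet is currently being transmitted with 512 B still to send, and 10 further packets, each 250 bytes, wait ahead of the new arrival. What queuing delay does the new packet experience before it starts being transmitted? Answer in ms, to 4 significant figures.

Each queued packet: L/R = 2000/200000000 = 0.01 ms.
10 queued → 0.1 ms.
Plus remaining 4096 bits of current packet: 0.02048 ms.
Queuing delay = 0.1205 ms.

0.1205 ms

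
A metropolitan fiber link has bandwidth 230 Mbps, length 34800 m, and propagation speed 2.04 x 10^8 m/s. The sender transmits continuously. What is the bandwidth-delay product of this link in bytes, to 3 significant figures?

Propagation delay = 34800 / 204000000 = 0.000170588 s.
BDP = R × t_prop = 230000000 × 0.000170588 = 39235.3 bits.
In bytes: 39235.3/8 = 4900 bytes.

4900 bytes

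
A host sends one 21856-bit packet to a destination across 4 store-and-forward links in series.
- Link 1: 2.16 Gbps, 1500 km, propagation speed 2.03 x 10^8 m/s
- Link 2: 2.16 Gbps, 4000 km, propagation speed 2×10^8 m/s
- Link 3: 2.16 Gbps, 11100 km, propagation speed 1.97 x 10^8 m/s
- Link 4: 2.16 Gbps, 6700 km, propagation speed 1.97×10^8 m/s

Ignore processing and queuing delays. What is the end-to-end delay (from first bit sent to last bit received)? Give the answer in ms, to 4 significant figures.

Transmission delay per hop = L/R = 21856/2160000000 = 0.0101185 ms; 4 hops → 0.0404741 ms.
Propagation delays (d/s per hop): 7.38916, 20, 56.3452, 34.0102 ms; sum = 117.744 ms.
End-to-end = 117.8 ms.

117.8 ms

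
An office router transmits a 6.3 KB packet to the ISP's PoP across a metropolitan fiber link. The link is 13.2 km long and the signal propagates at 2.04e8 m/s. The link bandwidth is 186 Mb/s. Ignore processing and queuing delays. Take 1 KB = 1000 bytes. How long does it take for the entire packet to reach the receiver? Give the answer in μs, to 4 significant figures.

L = 50400 bits.
Transmission delay = L/R = 50400 / 186000000 = 270.968 μs.
Propagation delay = d/s = 13200 m / 204000000 m/s = 64.7059 μs.
Total = 335.7 μs.

335.7 μs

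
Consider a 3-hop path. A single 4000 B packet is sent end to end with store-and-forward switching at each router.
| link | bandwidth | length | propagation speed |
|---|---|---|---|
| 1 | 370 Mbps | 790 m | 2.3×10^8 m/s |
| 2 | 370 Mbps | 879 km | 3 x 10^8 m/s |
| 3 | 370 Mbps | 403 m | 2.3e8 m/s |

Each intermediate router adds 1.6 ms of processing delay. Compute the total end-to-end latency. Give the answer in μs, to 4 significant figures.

L = 4000 × 8 = 32000 bits.
Transmission delay per hop = L/R = 32000/370000000 = 86.4865 μs; 3 hops → 259.459 μs.
Propagation delays (d/s per hop): 3.43478, 2930, 1.75217 μs; sum = 2935.19 μs.
Processing at 2 router(s): 2 × 1.6 ms = 3200 μs.
End-to-end = 6395 μs.

6395 μs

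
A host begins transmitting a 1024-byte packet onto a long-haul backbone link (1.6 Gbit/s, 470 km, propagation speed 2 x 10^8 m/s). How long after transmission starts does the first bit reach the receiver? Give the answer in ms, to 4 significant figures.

First bit experiences only propagation delay: d/s = 470000/200000000 = 2.350 ms.

2.350 ms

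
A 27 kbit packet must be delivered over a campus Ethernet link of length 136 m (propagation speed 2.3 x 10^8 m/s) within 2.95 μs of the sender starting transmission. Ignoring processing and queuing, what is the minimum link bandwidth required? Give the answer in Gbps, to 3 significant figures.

Propagation delay = 136 / 2.3e+08 = 0.591304 μs.
Transmission budget = 2.95 − 0.591304 = 2.3587 μs.
R ≥ L / t_tx = 27000 bits / 2.3587e-06 s = 11.4 Gbps.

11.4 Gbps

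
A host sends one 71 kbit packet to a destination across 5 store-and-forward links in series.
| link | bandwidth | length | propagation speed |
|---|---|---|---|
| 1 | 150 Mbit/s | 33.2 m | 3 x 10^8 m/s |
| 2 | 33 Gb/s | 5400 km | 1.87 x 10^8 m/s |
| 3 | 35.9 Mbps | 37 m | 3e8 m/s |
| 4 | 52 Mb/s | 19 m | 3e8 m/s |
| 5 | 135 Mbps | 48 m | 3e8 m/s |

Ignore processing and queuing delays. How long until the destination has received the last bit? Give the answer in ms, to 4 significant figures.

33.22 ms

L = 71000 bits.
Transmission delays (L/R per hop): 0.473333, 0.00215152, 1.97772, 1.36538, 0.525926 ms; sum = 4.34451 ms.
Propagation delays (d/s per hop): 0.000110667, 28.877, 0.000123333, 6.33333e-05, 0.00016 ms; sum = 28.8775 ms.
End-to-end = 33.22 ms.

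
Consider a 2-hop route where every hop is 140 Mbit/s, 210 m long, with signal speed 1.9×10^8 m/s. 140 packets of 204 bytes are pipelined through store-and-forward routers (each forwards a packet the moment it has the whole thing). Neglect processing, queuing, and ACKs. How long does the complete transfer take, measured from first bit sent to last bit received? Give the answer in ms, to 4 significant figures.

Per-hop transmission t_tx = L/R = 1632/140000000 = 0.0116571 ms.
Per-hop propagation t_prop = 210/190000000 = 0.00110526 ms.
Pipeline fill: first packet needs 2·t_tx to clear all hops; remaining 139 packets each add one t_tx.
Total = (2+140-1)·t_tx + 2·t_prop = 141·0.0116571 + 2·0.00110526 = 1.646 ms.

1.646 ms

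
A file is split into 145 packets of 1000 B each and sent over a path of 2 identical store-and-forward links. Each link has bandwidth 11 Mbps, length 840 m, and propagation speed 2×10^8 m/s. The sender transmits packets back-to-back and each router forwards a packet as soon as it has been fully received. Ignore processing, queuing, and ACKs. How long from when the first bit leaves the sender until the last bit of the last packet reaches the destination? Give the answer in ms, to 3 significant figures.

Per-hop transmission t_tx = L/R = 8000/11000000 = 0.727273 ms.
Per-hop propagation t_prop = 840/200000000 = 0.0042 ms.
Pipeline fill: first packet needs 2·t_tx to clear all hops; remaining 144 packets each add one t_tx.
Total = (2+145-1)·t_tx + 2·t_prop = 146·0.727273 + 2·0.0042 = 106 ms.

106 ms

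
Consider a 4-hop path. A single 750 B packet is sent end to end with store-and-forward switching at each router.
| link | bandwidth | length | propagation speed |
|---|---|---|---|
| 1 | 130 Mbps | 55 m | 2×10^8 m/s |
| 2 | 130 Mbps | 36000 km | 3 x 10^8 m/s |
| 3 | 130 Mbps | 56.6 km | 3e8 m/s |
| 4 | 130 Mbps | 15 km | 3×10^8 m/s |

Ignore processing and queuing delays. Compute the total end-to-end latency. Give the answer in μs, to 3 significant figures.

120000 μs

L = 750 × 8 = 6000 bits.
Transmission delay per hop = L/R = 6000/130000000 = 46.1538 μs; 4 hops → 184.615 μs.
Propagation delays (d/s per hop): 0.275, 120000, 188.667, 50 μs; sum = 120239 μs.
End-to-end = 120000 μs.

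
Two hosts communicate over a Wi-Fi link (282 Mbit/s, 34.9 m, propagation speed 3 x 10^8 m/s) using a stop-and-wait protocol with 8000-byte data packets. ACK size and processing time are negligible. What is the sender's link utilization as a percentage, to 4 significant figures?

t_tx = L/R = 64000/282000000 = 0.00022695 s.
t_prop = 34.9/300000000 = 1.16333e-07 s; RTT = 2.32667e-07 s.
Cycle = t_tx + RTT = 0.000227183 s.
Utilization = t_tx / cycle = 0.00022695/0.000227183 = 99.90 %.

99.90 %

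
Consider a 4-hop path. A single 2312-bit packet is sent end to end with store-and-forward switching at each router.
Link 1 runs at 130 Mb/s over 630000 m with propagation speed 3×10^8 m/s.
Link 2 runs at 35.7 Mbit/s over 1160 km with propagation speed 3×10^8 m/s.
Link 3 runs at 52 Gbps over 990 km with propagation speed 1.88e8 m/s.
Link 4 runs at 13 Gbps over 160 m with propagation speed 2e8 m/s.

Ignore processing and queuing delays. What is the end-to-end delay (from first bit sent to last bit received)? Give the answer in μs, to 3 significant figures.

Transmission delays (L/R per hop): 17.7846, 64.7619, 0.0444615, 0.177846 μs; sum = 82.7688 μs.
Propagation delays (d/s per hop): 2100, 3866.67, 5265.96, 0.8 μs; sum = 11233.4 μs.
End-to-end = 11300 μs.

11300 μs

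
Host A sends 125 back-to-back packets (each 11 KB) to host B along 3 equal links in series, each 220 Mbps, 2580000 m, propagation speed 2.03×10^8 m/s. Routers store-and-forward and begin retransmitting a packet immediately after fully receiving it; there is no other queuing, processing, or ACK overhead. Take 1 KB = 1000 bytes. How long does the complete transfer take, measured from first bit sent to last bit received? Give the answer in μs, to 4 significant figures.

88930 μs

Per-hop transmission t_tx = L/R = 88000/220000000 = 400 μs.
Per-hop propagation t_prop = 2580000/2.03e+08 = 12709.4 μs.
Pipeline fill: first packet needs 3·t_tx to clear all hops; remaining 124 packets each add one t_tx.
Total = (3+125-1)·t_tx + 3·t_prop = 127·400 + 3·12709.4 = 88930 μs.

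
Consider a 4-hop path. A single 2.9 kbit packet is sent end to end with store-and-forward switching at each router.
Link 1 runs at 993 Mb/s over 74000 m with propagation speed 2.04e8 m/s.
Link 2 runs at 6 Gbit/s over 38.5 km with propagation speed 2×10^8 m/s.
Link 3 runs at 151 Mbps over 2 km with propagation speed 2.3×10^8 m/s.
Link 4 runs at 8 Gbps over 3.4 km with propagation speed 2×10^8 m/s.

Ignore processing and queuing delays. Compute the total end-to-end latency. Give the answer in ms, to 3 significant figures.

L = 2900 bits.
Transmission delays (L/R per hop): 0.00292044, 0.000483333, 0.0192053, 0.0003625 ms; sum = 0.0229716 ms.
Propagation delays (d/s per hop): 0.362745, 0.1925, 0.00869565, 0.017 ms; sum = 0.580941 ms.
End-to-end = 0.604 ms.

0.604 ms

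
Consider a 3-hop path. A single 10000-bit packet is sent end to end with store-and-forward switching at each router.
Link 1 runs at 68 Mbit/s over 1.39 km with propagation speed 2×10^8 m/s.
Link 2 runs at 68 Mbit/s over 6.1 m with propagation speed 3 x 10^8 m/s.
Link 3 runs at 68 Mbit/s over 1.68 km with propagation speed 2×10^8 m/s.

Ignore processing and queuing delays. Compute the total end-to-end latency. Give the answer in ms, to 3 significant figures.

Transmission delay per hop = L/R = 10000/68000000 = 0.147059 ms; 3 hops → 0.441176 ms.
Propagation delays (d/s per hop): 0.00695, 2.03333e-05, 0.0084 ms; sum = 0.0153703 ms.
End-to-end = 0.457 ms.

0.457 ms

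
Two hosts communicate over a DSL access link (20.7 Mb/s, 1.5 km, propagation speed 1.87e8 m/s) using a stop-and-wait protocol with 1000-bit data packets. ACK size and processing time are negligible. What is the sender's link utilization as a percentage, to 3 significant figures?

75.1 %

t_tx = L/R = 1000/20700000 = 4.83092e-05 s.
t_prop = 1500/187000000 = 8.02139e-06 s; RTT = 1.60428e-05 s.
Cycle = t_tx + RTT = 6.4352e-05 s.
Utilization = t_tx / cycle = 4.83092e-05/6.4352e-05 = 75.1 %.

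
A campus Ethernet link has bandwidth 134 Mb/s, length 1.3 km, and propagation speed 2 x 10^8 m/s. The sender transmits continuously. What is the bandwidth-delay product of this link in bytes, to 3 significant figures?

Propagation delay = 1300 / 200000000 = 6.5e-06 s.
BDP = R × t_prop = 134000000 × 6.5e-06 = 871 bits.
In bytes: 871/8 = 109 bytes.

109 bytes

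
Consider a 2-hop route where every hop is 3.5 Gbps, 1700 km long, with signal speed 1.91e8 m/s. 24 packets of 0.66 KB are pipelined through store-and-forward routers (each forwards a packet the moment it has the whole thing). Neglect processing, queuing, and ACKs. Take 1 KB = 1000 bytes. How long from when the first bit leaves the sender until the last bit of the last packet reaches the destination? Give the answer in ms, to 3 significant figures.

Per-hop transmission t_tx = L/R = 5280/3500000000 = 0.00150857 ms.
Per-hop propagation t_prop = 1700000/191000000 = 8.90052 ms.
Pipeline fill: first packet needs 2·t_tx to clear all hops; remaining 23 packets each add one t_tx.
Total = (2+24-1)·t_tx + 2·t_prop = 25·0.00150857 + 2·8.90052 = 17.8 ms.

17.8 ms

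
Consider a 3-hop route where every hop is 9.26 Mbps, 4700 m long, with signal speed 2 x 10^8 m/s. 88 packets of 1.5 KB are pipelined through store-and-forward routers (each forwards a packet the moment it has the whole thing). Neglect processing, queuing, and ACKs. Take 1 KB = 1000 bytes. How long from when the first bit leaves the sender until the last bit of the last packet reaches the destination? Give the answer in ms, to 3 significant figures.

117 ms

Per-hop transmission t_tx = L/R = 12000/9260000 = 1.2959 ms.
Per-hop propagation t_prop = 4700/200000000 = 0.0235 ms.
Pipeline fill: first packet needs 3·t_tx to clear all hops; remaining 87 packets each add one t_tx.
Total = (3+88-1)·t_tx + 3·t_prop = 90·1.2959 + 3·0.0235 = 117 ms.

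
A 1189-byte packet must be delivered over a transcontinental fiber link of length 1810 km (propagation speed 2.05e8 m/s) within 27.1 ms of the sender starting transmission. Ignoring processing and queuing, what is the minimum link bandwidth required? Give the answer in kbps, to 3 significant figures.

L = 9512 bits.
Propagation delay = 1810000 / 2.05e+08 = 8.82927 ms.
Transmission budget = 27.1 − 8.82927 = 18.2707 ms.
R ≥ L / t_tx = 9512 bits / 0.0182707 s = 521 kbps.

521 kbps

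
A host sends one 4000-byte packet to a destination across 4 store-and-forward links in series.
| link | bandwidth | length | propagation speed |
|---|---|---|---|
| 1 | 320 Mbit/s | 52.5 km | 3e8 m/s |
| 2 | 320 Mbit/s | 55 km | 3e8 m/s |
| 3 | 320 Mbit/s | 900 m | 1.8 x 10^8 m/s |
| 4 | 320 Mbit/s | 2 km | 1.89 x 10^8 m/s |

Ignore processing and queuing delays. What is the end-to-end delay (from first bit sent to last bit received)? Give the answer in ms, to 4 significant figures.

L = 4000 × 8 = 32000 bits.
Transmission delay per hop = L/R = 32000/320000000 = 0.1 ms; 4 hops → 0.4 ms.
Propagation delays (d/s per hop): 0.175, 0.183333, 0.005, 0.010582 ms; sum = 0.373915 ms.
End-to-end = 0.7739 ms.

0.7739 ms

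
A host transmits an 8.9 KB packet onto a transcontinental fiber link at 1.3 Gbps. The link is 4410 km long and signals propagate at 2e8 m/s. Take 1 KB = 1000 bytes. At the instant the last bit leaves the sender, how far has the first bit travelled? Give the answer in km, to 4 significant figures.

10.95 km

t_tx = L/R = 71200/1300000000 = 5.47692e-05 s.
Distance = s × t_tx = 200000000 × 5.47692e-05 = 10.95 km.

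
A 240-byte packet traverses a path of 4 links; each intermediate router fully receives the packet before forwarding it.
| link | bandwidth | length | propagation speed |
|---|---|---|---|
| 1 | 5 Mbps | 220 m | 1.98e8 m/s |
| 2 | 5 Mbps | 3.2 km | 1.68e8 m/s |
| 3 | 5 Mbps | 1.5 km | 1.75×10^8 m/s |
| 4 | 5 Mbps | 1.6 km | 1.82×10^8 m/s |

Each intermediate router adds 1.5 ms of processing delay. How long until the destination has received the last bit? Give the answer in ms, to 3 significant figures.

L = 240 × 8 = 1920 bits.
Transmission delay per hop = L/R = 1920/5000000 = 0.384 ms; 4 hops → 1.536 ms.
Propagation delays (d/s per hop): 0.00111111, 0.0190476, 0.00857143, 0.00879121 ms; sum = 0.0375214 ms.
Processing at 3 router(s): 3 × 1.5 ms = 4.5 ms.
End-to-end = 6.07 ms.

6.07 ms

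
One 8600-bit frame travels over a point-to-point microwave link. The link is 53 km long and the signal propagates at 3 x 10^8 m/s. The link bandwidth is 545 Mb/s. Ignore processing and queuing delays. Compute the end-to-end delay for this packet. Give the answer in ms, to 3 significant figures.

0.192 ms

Transmission delay = L/R = 8600 / 545000000 = 0.0157798 ms.
Propagation delay = d/s = 53000 m / 300000000 m/s = 0.176667 ms.
Total = 0.192 ms.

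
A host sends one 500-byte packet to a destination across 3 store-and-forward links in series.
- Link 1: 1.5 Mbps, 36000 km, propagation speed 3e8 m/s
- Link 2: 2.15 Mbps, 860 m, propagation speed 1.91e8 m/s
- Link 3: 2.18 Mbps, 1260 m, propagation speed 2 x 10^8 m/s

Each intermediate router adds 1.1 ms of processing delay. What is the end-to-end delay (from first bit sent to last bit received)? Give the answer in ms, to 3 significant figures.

129 ms

L = 500 × 8 = 4000 bits.
Transmission delays (L/R per hop): 2.66667, 1.86047, 1.83486 ms; sum = 6.36199 ms.
Propagation delays (d/s per hop): 120, 0.00450262, 0.0063 ms; sum = 120.011 ms.
Processing at 2 router(s): 2 × 1.1 ms = 2.2 ms.
End-to-end = 129 ms.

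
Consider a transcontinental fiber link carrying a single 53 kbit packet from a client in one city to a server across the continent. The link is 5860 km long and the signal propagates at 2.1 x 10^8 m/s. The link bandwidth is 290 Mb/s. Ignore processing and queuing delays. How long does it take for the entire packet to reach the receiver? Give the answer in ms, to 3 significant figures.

L = 53000 bits.
Transmission delay = L/R = 53000 / 290000000 = 0.182759 ms.
Propagation delay = d/s = 5860000 m / 210000000 m/s = 27.9048 ms.
Total = 28.1 ms.

28.1 ms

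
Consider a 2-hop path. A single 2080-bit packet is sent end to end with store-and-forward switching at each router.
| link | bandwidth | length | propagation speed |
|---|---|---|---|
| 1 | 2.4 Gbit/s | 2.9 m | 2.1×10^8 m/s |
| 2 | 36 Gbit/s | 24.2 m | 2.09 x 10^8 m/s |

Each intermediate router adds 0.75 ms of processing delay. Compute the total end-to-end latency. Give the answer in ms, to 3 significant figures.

Transmission delays (L/R per hop): 0.000866667, 5.77778e-05 ms; sum = 0.000924444 ms.
Propagation delays (d/s per hop): 1.38095e-05, 0.000115789 ms; sum = 0.000129599 ms.
Processing at 1 router(s): 1 × 0.75 ms = 0.75 ms.
End-to-end = 0.751 ms.

0.751 ms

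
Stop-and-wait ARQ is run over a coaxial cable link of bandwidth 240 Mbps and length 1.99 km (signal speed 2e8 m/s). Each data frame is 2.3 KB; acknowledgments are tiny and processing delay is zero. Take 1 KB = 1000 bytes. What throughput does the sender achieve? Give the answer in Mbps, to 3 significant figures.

t_tx = L/R = 18400/240000000 = 7.66667e-05 s.
t_prop = 1990/200000000 = 9.95e-06 s; RTT = 1.99e-05 s.
Cycle = t_tx + RTT = 9.65667e-05 s.
Throughput = L / cycle = 18400 / 9.65667e-05 = 191 Mbps.

191 Mbps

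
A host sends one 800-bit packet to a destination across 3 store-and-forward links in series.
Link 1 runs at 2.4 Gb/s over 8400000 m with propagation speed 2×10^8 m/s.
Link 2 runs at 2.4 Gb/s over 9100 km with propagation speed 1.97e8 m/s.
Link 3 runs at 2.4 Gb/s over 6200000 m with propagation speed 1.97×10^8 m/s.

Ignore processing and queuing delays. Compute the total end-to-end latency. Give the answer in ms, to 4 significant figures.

Transmission delay per hop = L/R = 800/2400000000 = 0.000333333 ms; 3 hops → 0.001 ms.
Propagation delays (d/s per hop): 42, 46.1929, 31.4721 ms; sum = 119.665 ms.
End-to-end = 119.7 ms.

119.7 ms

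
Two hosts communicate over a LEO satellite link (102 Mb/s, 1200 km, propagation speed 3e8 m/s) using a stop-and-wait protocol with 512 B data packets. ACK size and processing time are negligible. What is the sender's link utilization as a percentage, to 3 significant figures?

t_tx = L/R = 4096/102000000 = 4.01569e-05 s.
t_prop = 1200000/300000000 = 0.004 s; RTT = 0.008 s.
Cycle = t_tx + RTT = 0.00804016 s.
Utilization = t_tx / cycle = 4.01569e-05/0.00804016 = 0.499 %.

0.499 %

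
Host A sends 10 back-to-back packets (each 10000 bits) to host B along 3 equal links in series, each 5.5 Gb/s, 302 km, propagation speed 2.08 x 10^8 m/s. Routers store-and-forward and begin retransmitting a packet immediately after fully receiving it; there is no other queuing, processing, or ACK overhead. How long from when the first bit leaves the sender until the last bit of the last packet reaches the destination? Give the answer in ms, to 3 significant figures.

4.38 ms

Per-hop transmission t_tx = L/R = 10000/5500000000 = 0.00181818 ms.
Per-hop propagation t_prop = 302000/208000000 = 1.45192 ms.
Pipeline fill: first packet needs 3·t_tx to clear all hops; remaining 9 packets each add one t_tx.
Total = (3+10-1)·t_tx + 3·t_prop = 12·0.00181818 + 3·1.45192 = 4.38 ms.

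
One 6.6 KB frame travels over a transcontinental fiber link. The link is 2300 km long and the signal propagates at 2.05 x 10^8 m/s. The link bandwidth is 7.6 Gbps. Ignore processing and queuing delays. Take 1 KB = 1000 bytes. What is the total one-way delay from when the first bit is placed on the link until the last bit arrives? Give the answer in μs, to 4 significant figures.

L = 52800 bits.
Transmission delay = L/R = 52800 / 7600000000 = 6.94737 μs.
Propagation delay = d/s = 2300000 m / 2.05e+08 m/s = 11219.5 μs.
Total = 11230 μs.

11230 μs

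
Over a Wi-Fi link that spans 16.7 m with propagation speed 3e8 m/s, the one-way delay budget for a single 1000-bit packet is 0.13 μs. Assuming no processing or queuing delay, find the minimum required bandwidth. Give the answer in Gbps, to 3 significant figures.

13.5 Gbps

Propagation delay = 16.7 / 300000000 = 0.0556667 μs.
Transmission budget = 0.13 − 0.0556667 = 0.0743333 μs.
R ≥ L / t_tx = 1000 bits / 7.43333e-08 s = 13.5 Gbps.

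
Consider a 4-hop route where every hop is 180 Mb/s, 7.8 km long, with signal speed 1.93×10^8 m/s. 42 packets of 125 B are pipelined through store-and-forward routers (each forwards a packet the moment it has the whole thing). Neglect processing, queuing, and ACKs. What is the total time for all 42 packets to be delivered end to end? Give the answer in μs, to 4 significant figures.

411.7 μs

Per-hop transmission t_tx = L/R = 1000/180000000 = 5.55556 μs.
Per-hop propagation t_prop = 7800/193000000 = 40.4145 μs.
Pipeline fill: first packet needs 4·t_tx to clear all hops; remaining 41 packets each add one t_tx.
Total = (4+42-1)·t_tx + 4·t_prop = 45·5.55556 + 4·40.4145 = 411.7 μs.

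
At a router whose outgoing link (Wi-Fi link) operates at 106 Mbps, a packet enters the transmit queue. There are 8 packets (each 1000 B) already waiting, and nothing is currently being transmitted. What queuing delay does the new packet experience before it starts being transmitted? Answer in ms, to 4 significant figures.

0.6038 ms

Each queued packet: L/R = 8000/106000000 = 0.0754717 ms.
8 queued → 0.603774 ms.
Queuing delay = 0.6038 ms.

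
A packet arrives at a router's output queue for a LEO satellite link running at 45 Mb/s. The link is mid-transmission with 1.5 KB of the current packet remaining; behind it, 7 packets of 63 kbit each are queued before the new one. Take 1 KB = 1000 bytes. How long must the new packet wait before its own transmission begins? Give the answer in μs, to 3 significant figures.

10100 μs

Each queued packet: L/R = 63000/45000000 = 1400 μs.
7 queued → 9800 μs.
Plus remaining 12000 bits of current packet: 266.667 μs.
Queuing delay = 10100 μs.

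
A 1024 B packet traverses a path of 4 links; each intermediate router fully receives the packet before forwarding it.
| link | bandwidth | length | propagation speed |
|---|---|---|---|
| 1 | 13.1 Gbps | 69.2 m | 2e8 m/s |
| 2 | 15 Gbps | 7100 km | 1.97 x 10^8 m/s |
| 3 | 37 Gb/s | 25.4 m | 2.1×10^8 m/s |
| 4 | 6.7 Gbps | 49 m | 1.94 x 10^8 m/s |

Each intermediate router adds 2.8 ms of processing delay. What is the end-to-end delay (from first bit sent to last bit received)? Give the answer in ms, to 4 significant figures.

44.44 ms

L = 1024 × 8 = 8192 bits.
Transmission delays (L/R per hop): 0.000625344, 0.000546133, 0.000221405, 0.00122269 ms; sum = 0.00261557 ms.
Propagation delays (d/s per hop): 0.000346, 36.0406, 0.000120952, 0.000252577 ms; sum = 36.0413 ms.
Processing at 3 router(s): 3 × 2.8 ms = 8.4 ms.
End-to-end = 44.44 ms.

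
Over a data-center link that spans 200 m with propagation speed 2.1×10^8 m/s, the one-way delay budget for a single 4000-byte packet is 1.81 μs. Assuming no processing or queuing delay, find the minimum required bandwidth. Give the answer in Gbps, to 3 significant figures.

L = 32000 bits.
Propagation delay = 200 / 210000000 = 0.952381 μs.
Transmission budget = 1.81 − 0.952381 = 0.857619 μs.
R ≥ L / t_tx = 32000 bits / 8.57619e-07 s = 37.3 Gbps.

37.3 Gbps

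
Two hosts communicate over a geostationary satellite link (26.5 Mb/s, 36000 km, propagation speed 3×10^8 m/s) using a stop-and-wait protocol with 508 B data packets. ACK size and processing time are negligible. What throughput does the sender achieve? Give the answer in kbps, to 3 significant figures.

t_tx = L/R = 4064/26500000 = 0.000153358 s.
t_prop = 36000000/300000000 = 0.12 s; RTT = 0.24 s.
Cycle = t_tx + RTT = 0.240153 s.
Throughput = L / cycle = 4064 / 0.240153 = 16.9 kbps.

16.9 kbps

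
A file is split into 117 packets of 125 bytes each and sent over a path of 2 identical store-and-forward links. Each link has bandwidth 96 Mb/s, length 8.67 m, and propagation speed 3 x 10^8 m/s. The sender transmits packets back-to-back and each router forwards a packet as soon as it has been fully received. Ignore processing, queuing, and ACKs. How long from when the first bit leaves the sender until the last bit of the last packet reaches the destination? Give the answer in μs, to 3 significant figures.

1230 μs

Per-hop transmission t_tx = L/R = 1000/96000000 = 10.4167 μs.
Per-hop propagation t_prop = 8.67/300000000 = 0.0289 μs.
Pipeline fill: first packet needs 2·t_tx to clear all hops; remaining 116 packets each add one t_tx.
Total = (2+117-1)·t_tx + 2·t_prop = 118·10.4167 + 2·0.0289 = 1230 μs.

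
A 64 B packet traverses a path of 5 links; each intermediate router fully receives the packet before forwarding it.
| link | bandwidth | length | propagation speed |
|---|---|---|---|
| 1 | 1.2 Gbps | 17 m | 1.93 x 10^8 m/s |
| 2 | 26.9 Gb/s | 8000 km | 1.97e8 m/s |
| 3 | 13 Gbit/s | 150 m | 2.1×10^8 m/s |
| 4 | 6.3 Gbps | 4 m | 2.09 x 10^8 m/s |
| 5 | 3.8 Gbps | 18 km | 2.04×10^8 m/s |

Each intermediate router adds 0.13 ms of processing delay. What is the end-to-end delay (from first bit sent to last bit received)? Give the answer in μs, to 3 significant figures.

L = 64 × 8 = 512 bits.
Transmission delays (L/R per hop): 0.426667, 0.0190335, 0.0393846, 0.0812698, 0.134737 μs; sum = 0.701091 μs.
Propagation delays (d/s per hop): 0.0880829, 40609.1, 0.714286, 0.0191388, 88.2353 μs; sum = 40698.2 μs.
Processing at 4 router(s): 4 × 0.13 ms = 520 μs.
End-to-end = 41200 μs.

41200 μs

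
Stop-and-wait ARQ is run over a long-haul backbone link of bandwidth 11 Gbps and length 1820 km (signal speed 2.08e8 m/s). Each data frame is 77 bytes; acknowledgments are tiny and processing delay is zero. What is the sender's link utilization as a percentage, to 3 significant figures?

0.000320 %

t_tx = L/R = 616/11000000000 = 5.6e-08 s.
t_prop = 1820000/208000000 = 0.00875 s; RTT = 0.0175 s.
Cycle = t_tx + RTT = 0.0175001 s.
Utilization = t_tx / cycle = 5.6e-08/0.0175001 = 0.000320 %.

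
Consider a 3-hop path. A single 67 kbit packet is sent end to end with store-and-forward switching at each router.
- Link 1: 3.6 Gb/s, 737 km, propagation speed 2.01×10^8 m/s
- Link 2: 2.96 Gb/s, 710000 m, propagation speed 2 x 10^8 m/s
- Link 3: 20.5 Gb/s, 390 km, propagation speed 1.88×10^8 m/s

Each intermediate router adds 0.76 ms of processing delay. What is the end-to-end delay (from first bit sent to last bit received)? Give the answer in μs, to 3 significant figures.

L = 67000 bits.
Transmission delays (L/R per hop): 18.6111, 22.6351, 3.26829 μs; sum = 44.5145 μs.
Propagation delays (d/s per hop): 3666.67, 3550, 2074.47 μs; sum = 9291.13 μs.
Processing at 2 router(s): 2 × 0.76 ms = 1520 μs.
End-to-end = 10900 μs.

10900 μs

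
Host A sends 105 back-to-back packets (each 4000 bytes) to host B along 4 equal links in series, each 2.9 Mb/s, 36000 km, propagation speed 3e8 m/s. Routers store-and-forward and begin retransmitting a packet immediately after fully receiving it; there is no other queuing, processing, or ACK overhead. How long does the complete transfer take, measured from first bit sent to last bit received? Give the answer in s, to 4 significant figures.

Per-hop transmission t_tx = L/R = 32000/2900000 = 0.0110345 s.
Per-hop propagation t_prop = 36000000/300000000 = 0.12 s.
Pipeline fill: first packet needs 4·t_tx to clear all hops; remaining 104 packets each add one t_tx.
Total = (4+105-1)·t_tx + 4·t_prop = 108·0.0110345 + 4·0.12 = 1.672 s.

1.672 s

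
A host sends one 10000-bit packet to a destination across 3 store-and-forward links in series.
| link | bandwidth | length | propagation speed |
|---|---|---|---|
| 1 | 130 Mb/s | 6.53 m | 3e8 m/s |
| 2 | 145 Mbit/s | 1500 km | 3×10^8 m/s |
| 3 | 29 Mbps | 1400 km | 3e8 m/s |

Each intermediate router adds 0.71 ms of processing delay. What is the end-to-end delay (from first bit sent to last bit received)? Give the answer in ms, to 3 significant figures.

11.6 ms

Transmission delays (L/R per hop): 0.0769231, 0.0689655, 0.344828 ms; sum = 0.490716 ms.
Propagation delays (d/s per hop): 2.17667e-05, 5, 4.66667 ms; sum = 9.66669 ms.
Processing at 2 router(s): 2 × 0.71 ms = 1.42 ms.
End-to-end = 11.6 ms.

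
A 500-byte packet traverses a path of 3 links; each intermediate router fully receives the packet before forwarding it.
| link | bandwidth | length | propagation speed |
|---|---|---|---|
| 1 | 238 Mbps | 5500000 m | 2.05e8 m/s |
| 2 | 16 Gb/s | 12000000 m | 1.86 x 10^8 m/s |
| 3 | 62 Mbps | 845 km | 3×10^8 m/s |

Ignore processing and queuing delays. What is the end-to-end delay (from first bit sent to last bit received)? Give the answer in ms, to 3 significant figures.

L = 500 × 8 = 4000 bits.
Transmission delays (L/R per hop): 0.0168067, 0.00025, 0.0645161 ms; sum = 0.0815729 ms.
Propagation delays (d/s per hop): 26.8293, 64.5161, 2.81667 ms; sum = 94.1621 ms.
End-to-end = 94.2 ms.

94.2 ms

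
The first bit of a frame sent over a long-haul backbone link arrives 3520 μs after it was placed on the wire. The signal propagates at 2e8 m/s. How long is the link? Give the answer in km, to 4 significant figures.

704.0 km

d = s × t_prop = 200000000 × 0.00352 = 704.0 km.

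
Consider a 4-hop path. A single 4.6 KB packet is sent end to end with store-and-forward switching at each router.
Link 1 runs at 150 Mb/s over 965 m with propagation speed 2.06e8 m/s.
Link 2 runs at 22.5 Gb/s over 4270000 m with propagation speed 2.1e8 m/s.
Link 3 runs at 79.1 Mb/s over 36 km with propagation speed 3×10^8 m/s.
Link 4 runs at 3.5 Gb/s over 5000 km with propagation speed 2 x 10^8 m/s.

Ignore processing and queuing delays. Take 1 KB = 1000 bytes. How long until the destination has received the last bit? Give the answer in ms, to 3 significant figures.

L = 36800 bits.
Transmission delays (L/R per hop): 0.245333, 0.00163556, 0.465234, 0.0105143 ms; sum = 0.722717 ms.
Propagation delays (d/s per hop): 0.00468447, 20.3333, 0.12, 25 ms; sum = 45.458 ms.
End-to-end = 46.2 ms.

46.2 ms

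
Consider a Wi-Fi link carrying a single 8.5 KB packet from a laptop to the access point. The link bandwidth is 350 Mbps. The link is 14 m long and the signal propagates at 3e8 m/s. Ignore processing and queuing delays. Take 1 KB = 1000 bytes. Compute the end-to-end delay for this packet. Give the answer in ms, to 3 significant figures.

L = 68000 bits.
Transmission delay = L/R = 68000 / 350000000 = 0.194286 ms.
Propagation delay = d/s = 14 m / 300000000 m/s = 4.66667e-05 ms.
Total = 0.194 ms.

0.194 ms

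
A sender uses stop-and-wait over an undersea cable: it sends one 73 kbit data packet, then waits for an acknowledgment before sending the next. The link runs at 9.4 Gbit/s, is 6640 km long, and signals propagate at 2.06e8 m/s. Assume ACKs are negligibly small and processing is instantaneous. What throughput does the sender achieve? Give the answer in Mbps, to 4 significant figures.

t_tx = L/R = 73000/9400000000 = 7.76596e-06 s.
t_prop = 6640000/206000000 = 0.032233 s; RTT = 0.064466 s.
Cycle = t_tx + RTT = 0.0644738 s.
Throughput = L / cycle = 73000 / 0.0644738 = 1.132 Mbps.

1.132 Mbps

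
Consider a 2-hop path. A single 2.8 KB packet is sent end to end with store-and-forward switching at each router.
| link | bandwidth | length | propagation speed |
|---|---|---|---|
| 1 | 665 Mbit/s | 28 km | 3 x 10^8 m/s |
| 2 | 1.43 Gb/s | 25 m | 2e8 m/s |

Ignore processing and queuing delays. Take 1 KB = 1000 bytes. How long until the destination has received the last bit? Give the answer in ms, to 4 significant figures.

L = 22400 bits.
Transmission delays (L/R per hop): 0.0336842, 0.0156643 ms; sum = 0.0493485 ms.
Propagation delays (d/s per hop): 0.0933333, 0.000125 ms; sum = 0.0934583 ms.
End-to-end = 0.1428 ms.

0.1428 ms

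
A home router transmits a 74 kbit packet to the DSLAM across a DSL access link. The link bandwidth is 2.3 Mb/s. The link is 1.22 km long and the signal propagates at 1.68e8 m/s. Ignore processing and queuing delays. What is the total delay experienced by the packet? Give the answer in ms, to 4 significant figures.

L = 74000 bits.
Transmission delay = L/R = 74000 / 2300000 = 32.1739 ms.
Propagation delay = d/s = 1220 m / 168000000 m/s = 0.0072619 ms.
Total = 32.18 ms.

32.18 ms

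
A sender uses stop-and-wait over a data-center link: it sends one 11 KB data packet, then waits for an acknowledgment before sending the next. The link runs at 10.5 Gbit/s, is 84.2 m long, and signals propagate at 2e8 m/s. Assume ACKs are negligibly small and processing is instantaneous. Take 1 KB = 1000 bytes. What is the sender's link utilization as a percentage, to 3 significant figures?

t_tx = L/R = 88000/10500000000 = 8.38095e-06 s.
t_prop = 84.2/200000000 = 4.21e-07 s; RTT = 8.42e-07 s.
Cycle = t_tx + RTT = 9.22295e-06 s.
Utilization = t_tx / cycle = 8.38095e-06/9.22295e-06 = 90.9 %.

90.9 %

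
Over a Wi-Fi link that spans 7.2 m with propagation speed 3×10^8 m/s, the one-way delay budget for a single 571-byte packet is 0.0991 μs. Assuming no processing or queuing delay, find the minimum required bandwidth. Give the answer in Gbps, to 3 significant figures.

L = 4568 bits.
Propagation delay = 7.2 / 300000000 = 0.024 μs.
Transmission budget = 0.0991 − 0.024 = 0.0751 μs.
R ≥ L / t_tx = 4568 bits / 7.51e-08 s = 60.8 Gbps.

60.8 Gbps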